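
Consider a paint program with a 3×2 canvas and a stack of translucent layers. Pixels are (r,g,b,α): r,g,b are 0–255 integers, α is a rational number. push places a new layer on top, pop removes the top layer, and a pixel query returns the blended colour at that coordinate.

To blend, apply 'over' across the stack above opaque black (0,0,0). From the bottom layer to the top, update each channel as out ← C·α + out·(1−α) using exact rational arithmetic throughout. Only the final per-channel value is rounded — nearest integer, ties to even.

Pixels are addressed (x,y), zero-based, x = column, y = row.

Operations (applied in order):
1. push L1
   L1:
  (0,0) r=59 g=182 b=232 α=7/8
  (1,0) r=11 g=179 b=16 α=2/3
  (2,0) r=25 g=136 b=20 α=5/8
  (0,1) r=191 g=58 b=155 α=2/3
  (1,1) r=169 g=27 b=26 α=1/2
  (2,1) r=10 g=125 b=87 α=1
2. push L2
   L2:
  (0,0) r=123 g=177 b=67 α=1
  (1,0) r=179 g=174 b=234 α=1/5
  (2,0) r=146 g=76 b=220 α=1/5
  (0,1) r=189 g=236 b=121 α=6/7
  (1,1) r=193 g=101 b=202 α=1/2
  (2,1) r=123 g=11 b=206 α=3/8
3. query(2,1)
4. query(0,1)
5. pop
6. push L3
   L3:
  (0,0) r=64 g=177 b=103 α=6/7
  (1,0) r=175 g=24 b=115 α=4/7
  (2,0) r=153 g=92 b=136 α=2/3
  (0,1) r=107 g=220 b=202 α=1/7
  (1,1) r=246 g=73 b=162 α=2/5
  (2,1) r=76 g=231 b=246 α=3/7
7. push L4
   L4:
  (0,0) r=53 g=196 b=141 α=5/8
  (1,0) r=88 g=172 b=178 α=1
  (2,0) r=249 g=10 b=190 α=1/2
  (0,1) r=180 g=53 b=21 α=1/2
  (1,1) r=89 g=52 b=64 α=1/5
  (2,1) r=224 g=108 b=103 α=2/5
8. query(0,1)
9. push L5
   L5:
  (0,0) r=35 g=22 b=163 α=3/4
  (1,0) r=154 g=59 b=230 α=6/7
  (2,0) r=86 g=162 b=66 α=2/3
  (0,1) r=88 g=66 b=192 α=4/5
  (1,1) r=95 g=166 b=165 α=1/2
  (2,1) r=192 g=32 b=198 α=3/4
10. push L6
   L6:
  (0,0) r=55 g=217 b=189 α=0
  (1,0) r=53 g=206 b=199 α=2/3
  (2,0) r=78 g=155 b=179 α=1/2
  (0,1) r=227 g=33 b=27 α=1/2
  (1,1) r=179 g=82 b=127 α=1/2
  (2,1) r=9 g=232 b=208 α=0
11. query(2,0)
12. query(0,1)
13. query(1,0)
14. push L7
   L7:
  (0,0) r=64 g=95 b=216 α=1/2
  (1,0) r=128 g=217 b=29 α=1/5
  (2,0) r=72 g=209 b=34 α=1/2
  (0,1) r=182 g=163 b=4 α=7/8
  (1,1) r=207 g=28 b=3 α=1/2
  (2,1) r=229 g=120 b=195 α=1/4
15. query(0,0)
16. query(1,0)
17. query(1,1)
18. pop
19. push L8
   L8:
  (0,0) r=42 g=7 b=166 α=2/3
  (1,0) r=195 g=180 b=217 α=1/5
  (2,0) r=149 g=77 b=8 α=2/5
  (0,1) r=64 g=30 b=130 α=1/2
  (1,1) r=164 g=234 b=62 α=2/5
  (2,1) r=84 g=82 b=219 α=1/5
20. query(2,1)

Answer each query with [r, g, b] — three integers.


(2,1) stack=L1,L2; from [0,0,0]:
after L1 α=1: [10, 125, 87]
after L2 α=3/8: [419/8, 329/4, 1053/8]
= [52, 82, 132]

query (0,1) [L1,L2] — begin 0,0,0
L1 α=2/3: [382/3, 116/3, 310/3]
L2 α=6/7: [3784/21, 4364/21, 2488/21]
→ [180, 208, 118]

query (0,1) [L1,L3,L4] — begin 0,0,0
L1 α=2/3: [382/3, 116/3, 310/3]
L3 α=1/7: [871/7, 452/7, 822/7]
L4 α=1/2: [2131/14, 823/14, 969/14]
= [152, 59, 69]

at x=2,y=0 over L1,L3,L4,L5,L6:
+L1 (α=5/8) → [125/8, 85, 25/2]
+L3 (α=2/3) → [2573/24, 269/3, 569/6]
+L4 (α=1/2) → [8549/48, 299/6, 1709/12]
+L5 (α=2/3) → [16805/144, 2243/18, 3293/36]
+L6 (α=1/2) → [28037/288, 5033/36, 9737/72]
= [97, 140, 135]

(0,1) stack=L1,L3,L4,L5,L6; from [0,0,0]:
L1 α=2/3: [382/3, 116/3, 310/3]
L3 α=1/7: [871/7, 452/7, 822/7]
L4 α=1/2: [2131/14, 823/14, 969/14]
L5 α=4/5: [7059/70, 4519/70, 11721/70]
L6 α=1/2: [22949/140, 6829/140, 13611/140]
rounded: [164, 49, 97]

at x=1,y=0 over L1,L3,L4,L5,L6:
L1 α=2/3: [22/3, 358/3, 32/3]
L3 α=4/7: [722/7, 454/7, 492/7]
L4 α=1: [88, 172, 178]
L5 α=6/7: [1012/7, 526/7, 1558/7]
L6 α=2/3: [1754/21, 3410/21, 1448/7]
→ [84, 162, 207]

query (0,0) [L1,L3,L4,L5,L6,L7] — begin 0,0,0
+L1 (α=7/8) → [413/8, 637/4, 203]
+L3 (α=6/7) → [3485/56, 4885/28, 821/7]
+L4 (α=5/8) → [25295/448, 42095/224, 3699/28]
+L5 (α=3/4) → [72335/1792, 56879/896, 17391/112]
+L6 (α=0) → [72335/1792, 56879/896, 17391/112]
+L7 (α=1/2) → [187023/3584, 141999/1792, 41583/224]
→ [52, 79, 186]

query (1,0) [L1,L3,L4,L5,L6,L7] — begin 0,0,0
after L1 α=2/3: [22/3, 358/3, 32/3]
after L3 α=4/7: [722/7, 454/7, 492/7]
after L4 α=1: [88, 172, 178]
after L5 α=6/7: [1012/7, 526/7, 1558/7]
after L6 α=2/3: [1754/21, 3410/21, 1448/7]
after L7 α=1/5: [9704/105, 18197/105, 1199/7]
→ [92, 173, 171]

at x=1,y=1 over L1,L3,L4,L5,L6,L7:
after L1 α=1/2: [169/2, 27/2, 13]
after L3 α=2/5: [1491/10, 373/10, 363/5]
after L4 α=1/5: [3427/25, 1006/25, 1772/25]
after L5 α=1/2: [2901/25, 2578/25, 5897/50]
after L6 α=1/2: [3688/25, 2314/25, 12247/100]
after L7 α=1/2: [8863/50, 1507/25, 12547/200]
rounded: [177, 60, 63]

at x=2,y=1 over L1,L3,L4,L5,L6,L8:
L1 α=1: [10, 125, 87]
L3 α=3/7: [268/7, 1193/7, 1086/7]
L4 α=2/5: [788/7, 5091/35, 940/7]
L5 α=3/4: [1205/7, 8451/140, 2549/14]
L6 α=0: [1205/7, 8451/140, 2549/14]
L8 α=1/5: [5408/35, 11321/175, 6631/35]
rounded: [155, 65, 189]


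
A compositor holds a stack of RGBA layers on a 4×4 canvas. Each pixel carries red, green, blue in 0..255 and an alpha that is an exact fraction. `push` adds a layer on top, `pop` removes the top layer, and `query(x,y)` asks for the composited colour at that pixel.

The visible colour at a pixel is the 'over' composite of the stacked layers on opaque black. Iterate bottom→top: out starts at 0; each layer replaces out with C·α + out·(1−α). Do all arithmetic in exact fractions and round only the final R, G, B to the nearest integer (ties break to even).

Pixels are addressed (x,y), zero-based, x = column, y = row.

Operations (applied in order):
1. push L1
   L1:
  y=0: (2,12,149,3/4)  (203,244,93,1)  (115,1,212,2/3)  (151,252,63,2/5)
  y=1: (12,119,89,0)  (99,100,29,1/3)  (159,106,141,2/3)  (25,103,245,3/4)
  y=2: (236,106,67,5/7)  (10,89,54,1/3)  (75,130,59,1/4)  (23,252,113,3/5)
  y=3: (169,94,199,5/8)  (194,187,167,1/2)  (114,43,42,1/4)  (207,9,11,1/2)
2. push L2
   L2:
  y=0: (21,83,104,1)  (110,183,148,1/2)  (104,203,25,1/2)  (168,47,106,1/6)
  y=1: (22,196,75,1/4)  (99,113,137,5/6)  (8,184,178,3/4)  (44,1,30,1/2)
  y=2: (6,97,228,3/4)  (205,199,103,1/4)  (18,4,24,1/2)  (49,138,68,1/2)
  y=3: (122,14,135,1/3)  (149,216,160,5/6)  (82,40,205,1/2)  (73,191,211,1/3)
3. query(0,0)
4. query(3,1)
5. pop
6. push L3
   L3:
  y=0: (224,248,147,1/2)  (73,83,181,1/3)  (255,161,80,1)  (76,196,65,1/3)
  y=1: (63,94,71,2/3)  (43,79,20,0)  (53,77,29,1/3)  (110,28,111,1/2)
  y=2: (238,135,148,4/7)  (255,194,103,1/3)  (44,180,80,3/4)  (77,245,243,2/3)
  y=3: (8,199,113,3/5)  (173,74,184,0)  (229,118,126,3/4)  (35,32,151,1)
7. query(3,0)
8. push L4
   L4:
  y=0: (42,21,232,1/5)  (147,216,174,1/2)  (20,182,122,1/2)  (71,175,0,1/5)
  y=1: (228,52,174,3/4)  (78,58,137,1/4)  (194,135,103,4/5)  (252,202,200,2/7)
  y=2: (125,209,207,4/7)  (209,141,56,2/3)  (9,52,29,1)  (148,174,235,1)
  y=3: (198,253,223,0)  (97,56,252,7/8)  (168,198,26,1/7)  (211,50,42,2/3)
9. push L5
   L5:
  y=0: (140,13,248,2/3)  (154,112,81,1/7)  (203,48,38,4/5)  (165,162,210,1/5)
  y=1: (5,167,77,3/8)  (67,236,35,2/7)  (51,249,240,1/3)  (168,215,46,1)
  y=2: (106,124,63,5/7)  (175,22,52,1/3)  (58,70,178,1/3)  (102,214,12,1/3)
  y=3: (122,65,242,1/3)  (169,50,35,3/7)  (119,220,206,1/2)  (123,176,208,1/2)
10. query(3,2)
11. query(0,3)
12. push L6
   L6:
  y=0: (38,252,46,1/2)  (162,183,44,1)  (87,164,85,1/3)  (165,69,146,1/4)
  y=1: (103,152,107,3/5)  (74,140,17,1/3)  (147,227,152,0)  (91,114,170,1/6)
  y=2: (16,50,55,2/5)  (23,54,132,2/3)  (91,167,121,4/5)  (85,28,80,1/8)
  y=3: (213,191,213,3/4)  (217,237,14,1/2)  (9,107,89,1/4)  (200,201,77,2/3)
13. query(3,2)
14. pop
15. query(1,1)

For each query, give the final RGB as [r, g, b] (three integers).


at x=0,y=0 over L1,L2:
L1 α=3/4: [3/2, 9, 447/4]
L2 α=1: [21, 83, 104]
= [21, 83, 104]

(3,1) stack=L1,L2; from [0,0,0]:
+L1 (α=3/4) → [75/4, 309/4, 735/4]
+L2 (α=1/2) → [251/8, 313/8, 855/8]
= [31, 39, 107]

query (3,0) [L1,L3] — begin 0,0,0
L1 α=2/5: [302/5, 504/5, 126/5]
L3 α=1/3: [328/5, 1988/15, 577/15]
rounded: [66, 133, 38]

at x=3,y=2 over L1,L3,L4,L5:
+L1 (α=3/5) → [69/5, 756/5, 339/5]
+L3 (α=2/3) → [839/15, 3206/15, 923/5]
+L4 (α=1) → [148, 174, 235]
+L5 (α=1/3) → [398/3, 562/3, 482/3]
= [133, 187, 161]

(0,3) stack=L1,L3,L4,L5; from [0,0,0]:
+L1 (α=5/8) → [845/8, 235/4, 995/8]
+L3 (α=3/5) → [941/20, 1429/10, 2351/20]
+L4 (α=0) → [941/20, 1429/10, 2351/20]
+L5 (α=1/3) → [2161/30, 1754/15, 4771/30]
→ [72, 117, 159]

(3,2) stack=L1,L3,L4,L5,L6; from [0,0,0]:
after L1 α=3/5: [69/5, 756/5, 339/5]
after L3 α=2/3: [839/15, 3206/15, 923/5]
after L4 α=1: [148, 174, 235]
after L5 α=1/3: [398/3, 562/3, 482/3]
after L6 α=1/8: [3041/24, 2009/12, 1807/12]
rounded: [127, 167, 151]

(1,1) stack=L1,L3,L4,L5; from [0,0,0]:
after L1 α=1/3: [33, 100/3, 29/3]
after L3 α=0: [33, 100/3, 29/3]
after L4 α=1/4: [177/4, 79/2, 83/2]
after L5 α=2/7: [203/4, 1339/14, 555/14]
= [51, 96, 40]


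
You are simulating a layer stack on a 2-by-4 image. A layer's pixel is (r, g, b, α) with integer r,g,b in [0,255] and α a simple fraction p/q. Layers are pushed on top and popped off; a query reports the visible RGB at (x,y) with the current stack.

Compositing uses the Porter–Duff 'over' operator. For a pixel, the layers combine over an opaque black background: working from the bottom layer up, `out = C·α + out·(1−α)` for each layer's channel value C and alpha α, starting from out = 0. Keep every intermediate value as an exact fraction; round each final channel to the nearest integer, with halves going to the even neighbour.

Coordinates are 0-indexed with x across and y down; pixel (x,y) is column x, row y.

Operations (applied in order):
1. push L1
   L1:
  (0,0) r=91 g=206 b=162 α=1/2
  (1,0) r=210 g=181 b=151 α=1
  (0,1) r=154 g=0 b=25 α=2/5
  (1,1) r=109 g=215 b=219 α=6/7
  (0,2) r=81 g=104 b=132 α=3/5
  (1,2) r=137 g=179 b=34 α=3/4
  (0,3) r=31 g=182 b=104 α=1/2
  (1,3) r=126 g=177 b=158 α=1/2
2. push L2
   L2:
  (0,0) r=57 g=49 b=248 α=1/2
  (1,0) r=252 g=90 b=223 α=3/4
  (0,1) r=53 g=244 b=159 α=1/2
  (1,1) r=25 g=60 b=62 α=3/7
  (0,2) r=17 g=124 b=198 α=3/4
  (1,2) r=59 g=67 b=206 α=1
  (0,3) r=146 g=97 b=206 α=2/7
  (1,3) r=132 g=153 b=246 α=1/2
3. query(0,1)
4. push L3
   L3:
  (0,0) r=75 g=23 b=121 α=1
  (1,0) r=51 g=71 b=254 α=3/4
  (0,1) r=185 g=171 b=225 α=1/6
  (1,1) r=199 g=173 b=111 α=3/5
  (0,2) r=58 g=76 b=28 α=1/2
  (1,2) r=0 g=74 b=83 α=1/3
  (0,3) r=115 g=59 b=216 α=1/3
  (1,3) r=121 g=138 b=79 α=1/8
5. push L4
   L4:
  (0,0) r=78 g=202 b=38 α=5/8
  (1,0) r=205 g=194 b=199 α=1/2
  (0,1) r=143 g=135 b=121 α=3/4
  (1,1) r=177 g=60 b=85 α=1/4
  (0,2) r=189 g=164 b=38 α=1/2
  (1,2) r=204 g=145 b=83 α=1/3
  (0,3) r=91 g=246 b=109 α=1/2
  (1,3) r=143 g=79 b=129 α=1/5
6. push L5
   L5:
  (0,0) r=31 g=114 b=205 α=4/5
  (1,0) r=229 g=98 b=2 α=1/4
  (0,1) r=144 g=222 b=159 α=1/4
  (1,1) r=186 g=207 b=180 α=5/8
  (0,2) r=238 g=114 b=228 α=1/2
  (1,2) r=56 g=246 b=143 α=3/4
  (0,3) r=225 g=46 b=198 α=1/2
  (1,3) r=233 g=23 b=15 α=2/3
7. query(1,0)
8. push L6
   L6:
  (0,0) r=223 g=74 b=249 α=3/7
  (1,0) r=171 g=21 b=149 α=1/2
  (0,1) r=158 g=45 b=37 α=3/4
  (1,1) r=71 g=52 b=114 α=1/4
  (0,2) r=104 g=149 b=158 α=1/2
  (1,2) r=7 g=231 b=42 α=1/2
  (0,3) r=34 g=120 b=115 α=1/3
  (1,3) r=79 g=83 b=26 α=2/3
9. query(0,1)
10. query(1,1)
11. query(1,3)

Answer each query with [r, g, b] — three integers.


at x=0,y=1 over L1,L2:
+L1 (α=2/5) → [308/5, 0, 10]
+L2 (α=1/2) → [573/10, 122, 169/2]
→ [57, 122, 84]

at x=1,y=0 over L1,L2,L3,L4,L5:
L1 α=1: [210, 181, 151]
L2 α=3/4: [483/2, 451/4, 205]
L3 α=3/4: [789/8, 1303/16, 967/4]
L4 α=1/2: [2429/16, 4407/32, 1763/8]
L5 α=1/4: [10951/64, 16357/128, 5305/32]
= [171, 128, 166]

query (0,1) [L1,L2,L3,L4,L5,L6] — begin 0,0,0
after L1 α=2/5: [308/5, 0, 10]
after L2 α=1/2: [573/10, 122, 169/2]
after L3 α=1/6: [943/12, 781/6, 1295/12]
after L4 α=3/4: [6091/48, 3211/24, 5651/48]
after L5 α=1/4: [8395/64, 4987/32, 8195/64]
after L6 α=3/4: [38731/256, 9307/128, 15299/256]
= [151, 73, 60]

(1,1) stack=L1,L2,L3,L4,L5,L6; from [0,0,0]:
+L1 (α=6/7) → [654/7, 1290/7, 1314/7]
+L2 (α=3/7) → [3141/49, 6420/49, 6558/49]
+L3 (α=3/5) → [7107/49, 38271/245, 29433/245]
+L4 (α=1/4) → [14997/98, 129513/980, 27281/245]
+L5 (α=5/8) → [136131/784, 1402839/7840, 302343/1960]
+L6 (α=1/4) → [464057/3136, 4616197/31360, 1130469/7840]
= [148, 147, 144]

(1,3) stack=L1,L2,L3,L4,L5,L6; from [0,0,0]:
+L1 (α=1/2) → [63, 177/2, 79]
+L2 (α=1/2) → [195/2, 483/4, 325/2]
+L3 (α=1/8) → [1607/16, 3933/32, 2433/16]
+L4 (α=1/5) → [2179/20, 913/8, 2949/20]
+L5 (α=2/3) → [3833/20, 427/8, 1183/20]
+L6 (α=2/3) → [2331/20, 585/8, 741/20]
→ [117, 73, 37]


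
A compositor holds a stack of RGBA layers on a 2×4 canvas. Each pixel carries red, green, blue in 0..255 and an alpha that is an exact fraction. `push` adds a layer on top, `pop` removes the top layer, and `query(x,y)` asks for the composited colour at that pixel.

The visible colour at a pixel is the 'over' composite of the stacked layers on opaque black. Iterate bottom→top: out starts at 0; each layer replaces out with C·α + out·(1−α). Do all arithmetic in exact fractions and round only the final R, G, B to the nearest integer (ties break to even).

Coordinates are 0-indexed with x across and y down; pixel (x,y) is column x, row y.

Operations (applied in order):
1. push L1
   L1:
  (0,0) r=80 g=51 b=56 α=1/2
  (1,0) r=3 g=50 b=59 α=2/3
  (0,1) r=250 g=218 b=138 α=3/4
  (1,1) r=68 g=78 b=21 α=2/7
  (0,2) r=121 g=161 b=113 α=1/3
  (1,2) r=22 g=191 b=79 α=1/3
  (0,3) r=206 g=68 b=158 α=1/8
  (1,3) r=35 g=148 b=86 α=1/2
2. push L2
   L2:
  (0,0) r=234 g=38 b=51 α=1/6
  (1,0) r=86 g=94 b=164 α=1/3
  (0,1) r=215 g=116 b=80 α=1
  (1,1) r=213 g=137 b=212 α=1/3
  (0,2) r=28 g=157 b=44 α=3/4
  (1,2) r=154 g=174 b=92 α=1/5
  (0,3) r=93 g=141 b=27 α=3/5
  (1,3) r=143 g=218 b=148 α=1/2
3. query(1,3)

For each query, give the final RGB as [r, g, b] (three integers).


query (1,3) [L1,L2] — begin 0,0,0
after L1 α=1/2: [35/2, 74, 43]
after L2 α=1/2: [321/4, 146, 191/2]
rounded: [80, 146, 96]


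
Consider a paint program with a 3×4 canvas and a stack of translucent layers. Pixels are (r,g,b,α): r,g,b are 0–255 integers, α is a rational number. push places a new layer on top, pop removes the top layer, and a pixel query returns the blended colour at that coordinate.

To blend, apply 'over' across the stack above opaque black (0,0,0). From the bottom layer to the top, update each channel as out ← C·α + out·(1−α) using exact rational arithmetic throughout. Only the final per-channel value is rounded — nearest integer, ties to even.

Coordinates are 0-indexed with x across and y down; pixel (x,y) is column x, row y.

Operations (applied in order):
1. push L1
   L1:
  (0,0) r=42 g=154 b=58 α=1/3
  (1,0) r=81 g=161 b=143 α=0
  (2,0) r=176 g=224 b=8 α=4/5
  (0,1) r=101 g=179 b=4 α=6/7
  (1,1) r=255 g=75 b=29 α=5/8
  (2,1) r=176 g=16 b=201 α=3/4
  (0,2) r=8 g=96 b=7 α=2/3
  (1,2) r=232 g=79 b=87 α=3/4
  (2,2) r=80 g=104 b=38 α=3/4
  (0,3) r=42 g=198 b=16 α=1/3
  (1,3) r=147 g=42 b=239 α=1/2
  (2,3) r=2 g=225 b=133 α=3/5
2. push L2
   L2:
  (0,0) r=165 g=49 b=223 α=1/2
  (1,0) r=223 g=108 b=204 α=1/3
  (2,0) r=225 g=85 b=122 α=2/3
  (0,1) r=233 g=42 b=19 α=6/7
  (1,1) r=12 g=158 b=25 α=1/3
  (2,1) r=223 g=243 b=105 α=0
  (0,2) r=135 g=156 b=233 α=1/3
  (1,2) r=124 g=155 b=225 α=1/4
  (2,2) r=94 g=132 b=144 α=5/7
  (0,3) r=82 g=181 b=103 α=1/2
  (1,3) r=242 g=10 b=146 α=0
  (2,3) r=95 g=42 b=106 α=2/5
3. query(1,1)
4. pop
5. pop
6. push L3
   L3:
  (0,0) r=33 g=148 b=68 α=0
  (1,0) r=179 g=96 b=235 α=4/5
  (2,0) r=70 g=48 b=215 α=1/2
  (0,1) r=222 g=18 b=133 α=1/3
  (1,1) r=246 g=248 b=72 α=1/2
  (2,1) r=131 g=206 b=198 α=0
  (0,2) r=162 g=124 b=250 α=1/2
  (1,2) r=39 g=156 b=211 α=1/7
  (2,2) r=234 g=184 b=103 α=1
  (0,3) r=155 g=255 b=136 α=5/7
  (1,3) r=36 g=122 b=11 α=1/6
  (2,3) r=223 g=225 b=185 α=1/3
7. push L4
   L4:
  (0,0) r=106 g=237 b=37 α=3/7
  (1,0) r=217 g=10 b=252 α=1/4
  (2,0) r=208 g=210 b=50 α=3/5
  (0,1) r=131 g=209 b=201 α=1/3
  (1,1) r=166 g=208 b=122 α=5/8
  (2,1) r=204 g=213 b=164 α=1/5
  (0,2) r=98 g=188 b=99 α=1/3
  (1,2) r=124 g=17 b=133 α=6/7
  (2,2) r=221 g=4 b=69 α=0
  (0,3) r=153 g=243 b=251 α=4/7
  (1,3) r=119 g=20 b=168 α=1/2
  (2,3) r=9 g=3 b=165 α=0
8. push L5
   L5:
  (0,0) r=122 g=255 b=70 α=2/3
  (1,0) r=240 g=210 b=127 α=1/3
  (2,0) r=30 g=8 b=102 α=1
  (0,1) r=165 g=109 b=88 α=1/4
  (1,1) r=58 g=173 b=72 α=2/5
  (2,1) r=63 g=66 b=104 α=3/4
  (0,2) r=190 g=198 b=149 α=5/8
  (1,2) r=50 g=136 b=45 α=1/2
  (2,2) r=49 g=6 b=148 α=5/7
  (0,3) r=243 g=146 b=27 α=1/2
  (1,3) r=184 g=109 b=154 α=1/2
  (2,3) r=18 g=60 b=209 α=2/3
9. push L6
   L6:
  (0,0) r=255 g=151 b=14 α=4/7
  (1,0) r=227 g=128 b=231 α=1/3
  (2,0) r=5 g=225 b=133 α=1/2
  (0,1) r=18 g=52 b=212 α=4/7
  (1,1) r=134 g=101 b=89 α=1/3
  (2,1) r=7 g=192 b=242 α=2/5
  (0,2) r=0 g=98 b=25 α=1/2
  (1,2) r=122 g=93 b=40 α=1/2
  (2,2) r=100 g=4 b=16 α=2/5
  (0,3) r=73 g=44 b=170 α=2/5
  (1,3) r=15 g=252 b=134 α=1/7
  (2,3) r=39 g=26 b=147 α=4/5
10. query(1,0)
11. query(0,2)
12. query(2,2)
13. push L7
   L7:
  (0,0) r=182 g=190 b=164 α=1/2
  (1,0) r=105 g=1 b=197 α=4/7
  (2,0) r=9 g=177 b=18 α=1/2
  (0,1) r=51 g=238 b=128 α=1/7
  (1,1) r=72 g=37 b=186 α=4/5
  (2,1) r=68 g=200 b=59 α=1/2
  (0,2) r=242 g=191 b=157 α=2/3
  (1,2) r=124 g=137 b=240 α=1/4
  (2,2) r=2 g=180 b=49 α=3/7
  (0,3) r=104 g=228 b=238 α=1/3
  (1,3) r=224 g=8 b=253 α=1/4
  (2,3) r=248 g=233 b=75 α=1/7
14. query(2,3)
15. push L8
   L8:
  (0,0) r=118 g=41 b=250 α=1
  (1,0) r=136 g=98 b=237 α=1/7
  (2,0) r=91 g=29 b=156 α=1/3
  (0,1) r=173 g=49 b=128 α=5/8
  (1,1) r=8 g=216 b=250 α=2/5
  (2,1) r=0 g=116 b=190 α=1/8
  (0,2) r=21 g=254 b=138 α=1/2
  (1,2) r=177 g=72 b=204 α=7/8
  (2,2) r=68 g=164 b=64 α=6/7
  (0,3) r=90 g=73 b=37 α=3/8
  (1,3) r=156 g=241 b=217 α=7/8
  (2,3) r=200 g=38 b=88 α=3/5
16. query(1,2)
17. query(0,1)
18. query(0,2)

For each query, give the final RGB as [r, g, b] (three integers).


at x=1,y=1 over L1,L2:
after L1 α=5/8: [1275/8, 375/8, 145/8]
after L2 α=1/3: [441/4, 1007/12, 245/12]
= [110, 84, 20]

query (1,0) [L3,L4,L5,L6] — begin 0,0,0
after L3 α=4/5: [716/5, 384/5, 188]
after L4 α=1/4: [3233/20, 601/10, 204]
after L5 α=1/3: [5633/30, 1651/15, 535/3]
after L6 α=1/3: [9038/45, 5222/45, 1763/9]
= [201, 116, 196]

at x=0,y=2 over L3,L4,L5,L6:
L3 α=1/2: [81, 62, 125]
L4 α=1/3: [260/3, 104, 349/3]
L5 α=5/8: [605/4, 651/4, 547/4]
L6 α=1/2: [605/8, 1043/8, 647/8]
rounded: [76, 130, 81]

(2,2) stack=L3,L4,L5,L6; from [0,0,0]:
+L3 (α=1) → [234, 184, 103]
+L4 (α=0) → [234, 184, 103]
+L5 (α=5/7) → [713/7, 398/7, 946/7]
+L6 (α=2/5) → [3539/35, 250/7, 3062/35]
= [101, 36, 87]

(2,3) stack=L3,L4,L5,L6,L7; from [0,0,0]:
+L3 (α=1/3) → [223/3, 75, 185/3]
+L4 (α=0) → [223/3, 75, 185/3]
+L5 (α=2/3) → [331/9, 65, 1439/9]
+L6 (α=4/5) → [347/9, 169/5, 6731/45]
+L7 (α=1/7) → [1438/21, 2179/35, 14587/105]
rounded: [68, 62, 139]

query (1,2) [L3,L4,L5,L6,L7,L8] — begin 0,0,0
after L3 α=1/7: [39/7, 156/7, 211/7]
after L4 α=6/7: [5247/49, 870/49, 5797/49]
after L5 α=1/2: [7697/98, 3767/49, 4001/49]
after L6 α=1/2: [19653/196, 4162/49, 5961/98]
after L7 α=1/4: [83263/784, 19199/196, 41403/392]
after L8 α=7/8: [1054639/6272, 117983/1568, 601179/3136]
rounded: [168, 75, 192]

query (0,1) [L3,L4,L5,L6,L7,L8] — begin 0,0,0
L3 α=1/3: [74, 6, 133/3]
L4 α=1/3: [93, 221/3, 869/9]
L5 α=1/4: [111, 165/2, 1133/12]
L6 α=4/7: [405/7, 911/14, 4525/28]
L7 α=1/7: [2787/49, 4399/49, 15367/98]
L8 α=5/8: [25373/196, 12601/196, 108821/784]
= [129, 64, 139]

(0,2) stack=L3,L4,L5,L6,L7,L8; from [0,0,0]:
after L3 α=1/2: [81, 62, 125]
after L4 α=1/3: [260/3, 104, 349/3]
after L5 α=5/8: [605/4, 651/4, 547/4]
after L6 α=1/2: [605/8, 1043/8, 647/8]
after L7 α=2/3: [4477/24, 4099/24, 1053/8]
after L8 α=1/2: [4981/48, 10195/48, 2157/16]
= [104, 212, 135]


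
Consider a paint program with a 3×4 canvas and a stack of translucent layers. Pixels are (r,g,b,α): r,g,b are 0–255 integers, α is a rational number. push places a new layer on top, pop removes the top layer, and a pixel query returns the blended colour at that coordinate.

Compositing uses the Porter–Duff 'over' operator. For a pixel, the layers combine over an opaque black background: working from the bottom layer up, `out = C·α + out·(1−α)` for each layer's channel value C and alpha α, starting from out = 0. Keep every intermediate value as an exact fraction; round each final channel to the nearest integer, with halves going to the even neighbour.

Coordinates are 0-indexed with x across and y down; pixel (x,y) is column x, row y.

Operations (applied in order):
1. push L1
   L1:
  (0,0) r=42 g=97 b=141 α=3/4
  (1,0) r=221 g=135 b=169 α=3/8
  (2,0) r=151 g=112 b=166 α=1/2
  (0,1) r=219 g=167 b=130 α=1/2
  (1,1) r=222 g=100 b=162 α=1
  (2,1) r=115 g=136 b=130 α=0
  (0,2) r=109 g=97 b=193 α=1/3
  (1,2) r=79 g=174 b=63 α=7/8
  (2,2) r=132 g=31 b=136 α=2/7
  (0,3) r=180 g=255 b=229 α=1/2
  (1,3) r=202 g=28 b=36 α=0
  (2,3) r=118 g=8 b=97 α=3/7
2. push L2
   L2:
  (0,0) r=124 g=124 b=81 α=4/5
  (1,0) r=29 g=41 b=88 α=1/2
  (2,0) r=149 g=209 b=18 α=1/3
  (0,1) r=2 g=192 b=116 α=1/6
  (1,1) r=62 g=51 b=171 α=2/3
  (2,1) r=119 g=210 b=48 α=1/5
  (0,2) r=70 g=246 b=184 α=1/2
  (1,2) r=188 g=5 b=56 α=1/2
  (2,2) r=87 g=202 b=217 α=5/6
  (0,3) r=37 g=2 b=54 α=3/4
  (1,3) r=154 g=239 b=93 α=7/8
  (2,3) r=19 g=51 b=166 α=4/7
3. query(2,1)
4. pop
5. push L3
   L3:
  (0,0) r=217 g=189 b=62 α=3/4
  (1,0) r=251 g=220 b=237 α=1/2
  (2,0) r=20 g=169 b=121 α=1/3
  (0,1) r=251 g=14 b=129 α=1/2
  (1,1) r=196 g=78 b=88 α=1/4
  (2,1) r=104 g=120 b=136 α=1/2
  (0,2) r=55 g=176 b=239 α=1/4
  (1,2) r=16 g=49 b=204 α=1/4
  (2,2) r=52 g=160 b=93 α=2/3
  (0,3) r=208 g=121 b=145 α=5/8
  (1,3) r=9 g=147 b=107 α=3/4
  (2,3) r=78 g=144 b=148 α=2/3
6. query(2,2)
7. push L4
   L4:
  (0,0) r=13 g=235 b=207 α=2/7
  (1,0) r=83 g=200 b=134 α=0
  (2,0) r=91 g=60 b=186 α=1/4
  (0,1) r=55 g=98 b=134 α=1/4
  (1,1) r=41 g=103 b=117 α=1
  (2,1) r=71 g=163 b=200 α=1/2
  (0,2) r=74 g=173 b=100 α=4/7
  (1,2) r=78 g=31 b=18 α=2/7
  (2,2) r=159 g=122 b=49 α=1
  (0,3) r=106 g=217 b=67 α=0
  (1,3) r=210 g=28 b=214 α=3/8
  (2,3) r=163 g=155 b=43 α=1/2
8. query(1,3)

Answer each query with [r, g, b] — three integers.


query (2,1) [L1,L2] — begin 0,0,0
L1 α=0: [0, 0, 0]
L2 α=1/5: [119/5, 42, 48/5]
rounded: [24, 42, 10]

(2,2) stack=L1,L3; from [0,0,0]:
+L1 (α=2/7) → [264/7, 62/7, 272/7]
+L3 (α=2/3) → [992/21, 2302/21, 1574/21]
→ [47, 110, 75]

query (1,3) [L1,L3,L4] — begin 0,0,0
after L1 α=0: [0, 0, 0]
after L3 α=3/4: [27/4, 441/4, 321/4]
after L4 α=3/8: [2655/32, 2541/32, 4173/32]
→ [83, 79, 130]


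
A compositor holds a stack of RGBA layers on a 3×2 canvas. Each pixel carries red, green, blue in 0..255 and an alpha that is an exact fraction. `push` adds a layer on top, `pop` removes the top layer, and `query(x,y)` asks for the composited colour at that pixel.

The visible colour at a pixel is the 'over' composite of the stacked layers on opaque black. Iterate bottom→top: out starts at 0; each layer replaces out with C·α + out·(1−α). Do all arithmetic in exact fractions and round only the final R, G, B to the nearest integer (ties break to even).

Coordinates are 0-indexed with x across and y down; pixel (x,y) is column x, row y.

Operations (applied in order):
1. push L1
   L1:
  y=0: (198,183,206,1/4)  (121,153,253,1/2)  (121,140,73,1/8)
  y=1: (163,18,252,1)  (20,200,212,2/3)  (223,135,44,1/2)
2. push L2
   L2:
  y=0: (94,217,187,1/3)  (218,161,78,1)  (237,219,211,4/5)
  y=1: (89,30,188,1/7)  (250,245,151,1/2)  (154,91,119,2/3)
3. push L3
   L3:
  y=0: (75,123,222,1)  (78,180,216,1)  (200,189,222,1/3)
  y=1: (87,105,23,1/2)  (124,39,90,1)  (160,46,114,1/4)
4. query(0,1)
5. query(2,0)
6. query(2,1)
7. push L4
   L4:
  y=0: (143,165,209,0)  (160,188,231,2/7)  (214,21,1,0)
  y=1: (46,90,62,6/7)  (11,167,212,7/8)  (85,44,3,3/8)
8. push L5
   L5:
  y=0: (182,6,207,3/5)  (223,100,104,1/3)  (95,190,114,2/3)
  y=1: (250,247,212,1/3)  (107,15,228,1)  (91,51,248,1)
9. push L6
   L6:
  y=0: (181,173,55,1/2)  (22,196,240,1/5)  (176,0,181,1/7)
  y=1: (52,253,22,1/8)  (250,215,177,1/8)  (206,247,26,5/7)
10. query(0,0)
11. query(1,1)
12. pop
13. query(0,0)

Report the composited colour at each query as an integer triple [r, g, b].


at x=0,y=1 over L1,L2,L3:
L1 α=1: [163, 18, 252]
L2 α=1/7: [1067/7, 138/7, 1700/7]
L3 α=1/2: [838/7, 873/14, 1861/14]
rounded: [120, 62, 133]

(2,0) stack=L1,L2,L3; from [0,0,0]:
L1 α=1/8: [121/8, 35/2, 73/8]
L2 α=4/5: [1541/8, 1787/10, 1365/8]
L3 α=1/3: [2341/12, 2732/15, 751/4]
= [195, 182, 188]

(2,1) stack=L1,L2,L3; from [0,0,0]:
after L1 α=1/2: [223/2, 135/2, 22]
after L2 α=2/3: [839/6, 499/6, 260/3]
after L3 α=1/4: [1159/8, 591/8, 187/2]
→ [145, 74, 94]

at x=0,y=0 over L1,L2,L3,L4,L5,L6:
after L1 α=1/4: [99/2, 183/4, 103/2]
after L2 α=1/3: [193/3, 617/6, 290/3]
after L3 α=1: [75, 123, 222]
after L4 α=0: [75, 123, 222]
after L5 α=3/5: [696/5, 264/5, 213]
after L6 α=1/2: [1601/10, 1129/10, 134]
→ [160, 113, 134]

(1,1) stack=L1,L2,L3,L4,L5,L6; from [0,0,0]:
after L1 α=2/3: [40/3, 400/3, 424/3]
after L2 α=1/2: [395/3, 1135/6, 877/6]
after L3 α=1: [124, 39, 90]
after L4 α=7/8: [201/8, 151, 787/4]
after L5 α=1: [107, 15, 228]
after L6 α=1/8: [999/8, 40, 1773/8]
= [125, 40, 222]

at x=0,y=0 over L1,L2,L3,L4,L5:
after L1 α=1/4: [99/2, 183/4, 103/2]
after L2 α=1/3: [193/3, 617/6, 290/3]
after L3 α=1: [75, 123, 222]
after L4 α=0: [75, 123, 222]
after L5 α=3/5: [696/5, 264/5, 213]
→ [139, 53, 213]


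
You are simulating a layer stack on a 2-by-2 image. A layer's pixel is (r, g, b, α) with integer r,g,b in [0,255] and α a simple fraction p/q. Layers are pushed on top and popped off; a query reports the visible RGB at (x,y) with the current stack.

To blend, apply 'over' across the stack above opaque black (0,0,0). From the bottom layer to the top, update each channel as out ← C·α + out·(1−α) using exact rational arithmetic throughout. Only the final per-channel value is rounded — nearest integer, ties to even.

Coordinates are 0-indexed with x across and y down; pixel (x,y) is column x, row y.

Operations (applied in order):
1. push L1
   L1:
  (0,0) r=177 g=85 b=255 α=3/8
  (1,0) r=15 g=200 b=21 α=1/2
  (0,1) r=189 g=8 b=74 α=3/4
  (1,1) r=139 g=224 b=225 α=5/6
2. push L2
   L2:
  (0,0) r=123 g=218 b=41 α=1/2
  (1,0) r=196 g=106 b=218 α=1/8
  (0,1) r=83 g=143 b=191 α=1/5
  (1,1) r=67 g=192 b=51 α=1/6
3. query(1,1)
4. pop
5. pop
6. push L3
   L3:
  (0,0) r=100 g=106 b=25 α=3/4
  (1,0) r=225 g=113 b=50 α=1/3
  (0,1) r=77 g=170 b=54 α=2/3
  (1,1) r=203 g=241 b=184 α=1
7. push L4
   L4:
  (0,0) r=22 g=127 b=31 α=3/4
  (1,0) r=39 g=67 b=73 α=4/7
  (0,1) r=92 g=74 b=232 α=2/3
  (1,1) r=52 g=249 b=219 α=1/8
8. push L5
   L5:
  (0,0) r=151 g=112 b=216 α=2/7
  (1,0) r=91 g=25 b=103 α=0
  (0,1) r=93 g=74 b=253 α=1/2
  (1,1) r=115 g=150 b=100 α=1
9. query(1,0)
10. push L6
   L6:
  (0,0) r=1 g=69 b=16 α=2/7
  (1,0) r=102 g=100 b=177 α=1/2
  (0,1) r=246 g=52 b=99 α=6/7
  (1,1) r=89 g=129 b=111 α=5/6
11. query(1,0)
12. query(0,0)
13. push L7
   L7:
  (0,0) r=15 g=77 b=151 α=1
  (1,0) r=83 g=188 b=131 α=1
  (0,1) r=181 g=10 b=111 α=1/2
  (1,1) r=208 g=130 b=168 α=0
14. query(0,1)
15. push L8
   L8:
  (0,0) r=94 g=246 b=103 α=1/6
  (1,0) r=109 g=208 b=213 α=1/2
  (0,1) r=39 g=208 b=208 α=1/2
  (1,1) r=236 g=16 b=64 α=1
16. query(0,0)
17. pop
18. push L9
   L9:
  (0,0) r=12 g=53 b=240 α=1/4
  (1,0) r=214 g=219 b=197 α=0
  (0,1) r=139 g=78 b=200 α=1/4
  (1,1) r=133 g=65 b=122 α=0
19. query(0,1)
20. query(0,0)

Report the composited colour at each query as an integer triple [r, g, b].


(1,1) stack=L1,L2; from [0,0,0]:
after L1 α=5/6: [695/6, 560/3, 375/2]
after L2 α=1/6: [3877/36, 1688/9, 659/4]
rounded: [108, 188, 165]

(1,0) stack=L3,L4,L5; from [0,0,0]:
after L3 α=1/3: [75, 113/3, 50/3]
after L4 α=4/7: [381/7, 381/7, 342/7]
after L5 α=0: [381/7, 381/7, 342/7]
= [54, 54, 49]

at x=1,y=0 over L3,L4,L5,L6:
after L3 α=1/3: [75, 113/3, 50/3]
after L4 α=4/7: [381/7, 381/7, 342/7]
after L5 α=0: [381/7, 381/7, 342/7]
after L6 α=1/2: [1095/14, 1081/14, 1581/14]
rounded: [78, 77, 113]

query (0,0) [L3,L4,L5,L6] — begin 0,0,0
L3 α=3/4: [75, 159/2, 75/4]
L4 α=3/4: [141/4, 921/8, 447/16]
L5 α=2/7: [1913/28, 6397/56, 9147/112]
L6 α=2/7: [9621/196, 39713/392, 49319/784]
→ [49, 101, 63]

(0,1) stack=L3,L4,L5,L6,L7; from [0,0,0]:
after L3 α=2/3: [154/3, 340/3, 36]
after L4 α=2/3: [706/9, 784/9, 500/3]
after L5 α=1/2: [1543/18, 725/9, 1259/6]
after L6 α=6/7: [28111/126, 3533/63, 689/6]
after L7 α=1/2: [50917/252, 4163/126, 1355/12]
= [202, 33, 113]

query (0,0) [L3,L4,L5,L6,L7,L8] — begin 0,0,0
after L3 α=3/4: [75, 159/2, 75/4]
after L4 α=3/4: [141/4, 921/8, 447/16]
after L5 α=2/7: [1913/28, 6397/56, 9147/112]
after L6 α=2/7: [9621/196, 39713/392, 49319/784]
after L7 α=1: [15, 77, 151]
after L8 α=1/6: [169/6, 631/6, 143]
rounded: [28, 105, 143]

query (0,1) [L3,L4,L5,L6,L7,L9] — begin 0,0,0
+L3 (α=2/3) → [154/3, 340/3, 36]
+L4 (α=2/3) → [706/9, 784/9, 500/3]
+L5 (α=1/2) → [1543/18, 725/9, 1259/6]
+L6 (α=6/7) → [28111/126, 3533/63, 689/6]
+L7 (α=1/2) → [50917/252, 4163/126, 1355/12]
+L9 (α=1/4) → [62593/336, 7439/168, 2155/16]
= [186, 44, 135]

(0,0) stack=L3,L4,L5,L6,L7,L9; from [0,0,0]:
after L3 α=3/4: [75, 159/2, 75/4]
after L4 α=3/4: [141/4, 921/8, 447/16]
after L5 α=2/7: [1913/28, 6397/56, 9147/112]
after L6 α=2/7: [9621/196, 39713/392, 49319/784]
after L7 α=1: [15, 77, 151]
after L9 α=1/4: [57/4, 71, 693/4]
→ [14, 71, 173]


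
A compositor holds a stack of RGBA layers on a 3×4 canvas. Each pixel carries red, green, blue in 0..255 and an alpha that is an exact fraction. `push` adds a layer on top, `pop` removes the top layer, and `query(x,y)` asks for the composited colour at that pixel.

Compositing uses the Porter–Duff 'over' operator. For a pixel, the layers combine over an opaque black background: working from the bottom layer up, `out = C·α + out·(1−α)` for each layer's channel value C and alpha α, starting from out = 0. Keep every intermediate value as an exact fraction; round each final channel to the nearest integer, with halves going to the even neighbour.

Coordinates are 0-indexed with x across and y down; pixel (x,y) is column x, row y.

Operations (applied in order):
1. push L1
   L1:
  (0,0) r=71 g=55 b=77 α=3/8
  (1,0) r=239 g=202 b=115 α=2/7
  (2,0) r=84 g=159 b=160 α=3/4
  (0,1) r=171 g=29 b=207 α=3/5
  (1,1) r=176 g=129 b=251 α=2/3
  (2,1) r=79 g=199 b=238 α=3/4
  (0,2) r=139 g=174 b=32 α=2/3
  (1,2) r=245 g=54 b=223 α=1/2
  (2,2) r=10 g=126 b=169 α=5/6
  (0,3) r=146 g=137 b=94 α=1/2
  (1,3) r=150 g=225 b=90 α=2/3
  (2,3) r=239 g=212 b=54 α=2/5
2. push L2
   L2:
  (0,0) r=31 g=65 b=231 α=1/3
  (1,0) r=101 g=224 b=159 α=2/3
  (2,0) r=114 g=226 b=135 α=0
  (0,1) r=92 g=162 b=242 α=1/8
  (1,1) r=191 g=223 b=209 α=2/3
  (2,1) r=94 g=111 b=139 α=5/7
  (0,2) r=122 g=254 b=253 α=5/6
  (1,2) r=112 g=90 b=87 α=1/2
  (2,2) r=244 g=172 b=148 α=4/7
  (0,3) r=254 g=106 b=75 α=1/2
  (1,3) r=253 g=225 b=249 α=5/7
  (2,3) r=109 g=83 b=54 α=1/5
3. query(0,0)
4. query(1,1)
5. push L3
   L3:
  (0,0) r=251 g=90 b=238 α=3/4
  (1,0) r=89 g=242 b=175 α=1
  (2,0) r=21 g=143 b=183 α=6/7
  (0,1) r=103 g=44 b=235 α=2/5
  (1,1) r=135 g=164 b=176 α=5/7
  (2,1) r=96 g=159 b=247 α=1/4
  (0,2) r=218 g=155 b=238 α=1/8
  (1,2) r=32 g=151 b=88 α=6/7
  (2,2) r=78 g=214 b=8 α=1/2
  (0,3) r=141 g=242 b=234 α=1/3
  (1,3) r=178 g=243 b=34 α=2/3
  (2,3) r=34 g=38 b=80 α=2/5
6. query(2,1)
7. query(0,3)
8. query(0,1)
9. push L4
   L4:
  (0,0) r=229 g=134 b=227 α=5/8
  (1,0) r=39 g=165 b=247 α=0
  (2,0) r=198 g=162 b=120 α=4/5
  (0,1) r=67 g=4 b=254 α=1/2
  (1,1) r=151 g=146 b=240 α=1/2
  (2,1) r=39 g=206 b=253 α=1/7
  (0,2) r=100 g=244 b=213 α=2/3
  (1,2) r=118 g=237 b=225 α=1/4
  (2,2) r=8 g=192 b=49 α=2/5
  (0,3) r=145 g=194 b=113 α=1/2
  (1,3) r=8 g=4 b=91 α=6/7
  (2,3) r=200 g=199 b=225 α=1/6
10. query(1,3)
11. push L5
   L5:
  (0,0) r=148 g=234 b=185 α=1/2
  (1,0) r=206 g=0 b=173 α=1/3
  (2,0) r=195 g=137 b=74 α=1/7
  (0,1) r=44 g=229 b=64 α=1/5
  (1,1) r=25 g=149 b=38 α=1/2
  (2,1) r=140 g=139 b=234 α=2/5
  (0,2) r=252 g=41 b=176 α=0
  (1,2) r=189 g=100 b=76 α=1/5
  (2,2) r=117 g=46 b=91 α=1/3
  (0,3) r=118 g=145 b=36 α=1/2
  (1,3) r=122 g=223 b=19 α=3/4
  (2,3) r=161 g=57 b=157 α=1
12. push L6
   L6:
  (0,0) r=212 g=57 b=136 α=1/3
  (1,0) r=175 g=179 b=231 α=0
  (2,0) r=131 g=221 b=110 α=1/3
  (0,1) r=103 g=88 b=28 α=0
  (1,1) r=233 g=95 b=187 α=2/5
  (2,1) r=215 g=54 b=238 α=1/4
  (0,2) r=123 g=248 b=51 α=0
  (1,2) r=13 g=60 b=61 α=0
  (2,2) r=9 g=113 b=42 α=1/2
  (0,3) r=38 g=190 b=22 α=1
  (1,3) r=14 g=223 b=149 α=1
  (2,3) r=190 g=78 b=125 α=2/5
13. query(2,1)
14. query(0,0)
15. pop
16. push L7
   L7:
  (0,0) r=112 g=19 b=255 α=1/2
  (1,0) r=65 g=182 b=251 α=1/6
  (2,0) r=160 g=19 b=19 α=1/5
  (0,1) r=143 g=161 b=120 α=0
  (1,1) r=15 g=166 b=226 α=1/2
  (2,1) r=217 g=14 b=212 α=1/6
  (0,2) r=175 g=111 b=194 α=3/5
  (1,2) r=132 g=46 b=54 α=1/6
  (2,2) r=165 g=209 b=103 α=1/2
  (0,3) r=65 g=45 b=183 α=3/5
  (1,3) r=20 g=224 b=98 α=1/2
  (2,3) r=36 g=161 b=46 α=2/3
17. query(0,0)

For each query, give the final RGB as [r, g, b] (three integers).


(0,0) stack=L1,L2; from [0,0,0]:
after L1 α=3/8: [213/8, 165/8, 231/8]
after L2 α=1/3: [337/12, 425/12, 385/4]
rounded: [28, 35, 96]

query (1,1) [L1,L2] — begin 0,0,0
+L1 (α=2/3) → [352/3, 86, 502/3]
+L2 (α=2/3) → [1498/9, 532/3, 1756/9]
→ [166, 177, 195]

query (2,1) [L1,L2,L3] — begin 0,0,0
after L1 α=3/4: [237/4, 597/4, 357/2]
after L2 α=5/7: [1177/14, 1707/14, 1052/7]
after L3 α=1/4: [4875/56, 7347/56, 4885/28]
rounded: [87, 131, 174]

at x=0,y=3 over L1,L2,L3:
L1 α=1/2: [73, 137/2, 47]
L2 α=1/2: [327/2, 349/4, 61]
L3 α=1/3: [156, 833/6, 356/3]
→ [156, 139, 119]

query (0,1) [L1,L2,L3] — begin 0,0,0
L1 α=3/5: [513/5, 87/5, 621/5]
L2 α=1/8: [4051/40, 1419/40, 5557/40]
L3 α=2/5: [20393/200, 7777/200, 35471/200]
→ [102, 39, 177]

query (1,3) [L1,L2,L3,L4] — begin 0,0,0
+L1 (α=2/3) → [100, 150, 60]
+L2 (α=5/7) → [1465/7, 1425/7, 195]
+L3 (α=2/3) → [1319/7, 1609/7, 263/3]
+L4 (α=6/7) → [1655/49, 1777/49, 1901/21]
= [34, 36, 91]

query (2,1) [L1,L2,L3,L4,L5,L6] — begin 0,0,0
L1 α=3/4: [237/4, 597/4, 357/2]
L2 α=5/7: [1177/14, 1707/14, 1052/7]
L3 α=1/4: [4875/56, 7347/56, 4885/28]
L4 α=1/7: [15717/196, 27809/196, 18197/98]
L5 α=2/5: [102031/980, 27583/196, 20091/98]
L6 α=1/4: [516793/3920, 93333/784, 83597/392]
→ [132, 119, 213]

(0,0) stack=L1,L2,L3,L4,L5,L6; from [0,0,0]:
after L1 α=3/8: [213/8, 165/8, 231/8]
after L2 α=1/3: [337/12, 425/12, 385/4]
after L3 α=3/4: [9373/48, 3665/48, 3241/16]
after L4 α=5/8: [27693/128, 14385/128, 27883/128]
after L5 α=1/2: [46637/256, 44337/256, 51563/256]
after L6 α=1/3: [24591/128, 17211/128, 68971/384]
= [192, 134, 180]

query (0,0) [L1,L2,L3,L4,L5,L7] — begin 0,0,0
after L1 α=3/8: [213/8, 165/8, 231/8]
after L2 α=1/3: [337/12, 425/12, 385/4]
after L3 α=3/4: [9373/48, 3665/48, 3241/16]
after L4 α=5/8: [27693/128, 14385/128, 27883/128]
after L5 α=1/2: [46637/256, 44337/256, 51563/256]
after L7 α=1/2: [75309/512, 49201/512, 116843/512]
rounded: [147, 96, 228]


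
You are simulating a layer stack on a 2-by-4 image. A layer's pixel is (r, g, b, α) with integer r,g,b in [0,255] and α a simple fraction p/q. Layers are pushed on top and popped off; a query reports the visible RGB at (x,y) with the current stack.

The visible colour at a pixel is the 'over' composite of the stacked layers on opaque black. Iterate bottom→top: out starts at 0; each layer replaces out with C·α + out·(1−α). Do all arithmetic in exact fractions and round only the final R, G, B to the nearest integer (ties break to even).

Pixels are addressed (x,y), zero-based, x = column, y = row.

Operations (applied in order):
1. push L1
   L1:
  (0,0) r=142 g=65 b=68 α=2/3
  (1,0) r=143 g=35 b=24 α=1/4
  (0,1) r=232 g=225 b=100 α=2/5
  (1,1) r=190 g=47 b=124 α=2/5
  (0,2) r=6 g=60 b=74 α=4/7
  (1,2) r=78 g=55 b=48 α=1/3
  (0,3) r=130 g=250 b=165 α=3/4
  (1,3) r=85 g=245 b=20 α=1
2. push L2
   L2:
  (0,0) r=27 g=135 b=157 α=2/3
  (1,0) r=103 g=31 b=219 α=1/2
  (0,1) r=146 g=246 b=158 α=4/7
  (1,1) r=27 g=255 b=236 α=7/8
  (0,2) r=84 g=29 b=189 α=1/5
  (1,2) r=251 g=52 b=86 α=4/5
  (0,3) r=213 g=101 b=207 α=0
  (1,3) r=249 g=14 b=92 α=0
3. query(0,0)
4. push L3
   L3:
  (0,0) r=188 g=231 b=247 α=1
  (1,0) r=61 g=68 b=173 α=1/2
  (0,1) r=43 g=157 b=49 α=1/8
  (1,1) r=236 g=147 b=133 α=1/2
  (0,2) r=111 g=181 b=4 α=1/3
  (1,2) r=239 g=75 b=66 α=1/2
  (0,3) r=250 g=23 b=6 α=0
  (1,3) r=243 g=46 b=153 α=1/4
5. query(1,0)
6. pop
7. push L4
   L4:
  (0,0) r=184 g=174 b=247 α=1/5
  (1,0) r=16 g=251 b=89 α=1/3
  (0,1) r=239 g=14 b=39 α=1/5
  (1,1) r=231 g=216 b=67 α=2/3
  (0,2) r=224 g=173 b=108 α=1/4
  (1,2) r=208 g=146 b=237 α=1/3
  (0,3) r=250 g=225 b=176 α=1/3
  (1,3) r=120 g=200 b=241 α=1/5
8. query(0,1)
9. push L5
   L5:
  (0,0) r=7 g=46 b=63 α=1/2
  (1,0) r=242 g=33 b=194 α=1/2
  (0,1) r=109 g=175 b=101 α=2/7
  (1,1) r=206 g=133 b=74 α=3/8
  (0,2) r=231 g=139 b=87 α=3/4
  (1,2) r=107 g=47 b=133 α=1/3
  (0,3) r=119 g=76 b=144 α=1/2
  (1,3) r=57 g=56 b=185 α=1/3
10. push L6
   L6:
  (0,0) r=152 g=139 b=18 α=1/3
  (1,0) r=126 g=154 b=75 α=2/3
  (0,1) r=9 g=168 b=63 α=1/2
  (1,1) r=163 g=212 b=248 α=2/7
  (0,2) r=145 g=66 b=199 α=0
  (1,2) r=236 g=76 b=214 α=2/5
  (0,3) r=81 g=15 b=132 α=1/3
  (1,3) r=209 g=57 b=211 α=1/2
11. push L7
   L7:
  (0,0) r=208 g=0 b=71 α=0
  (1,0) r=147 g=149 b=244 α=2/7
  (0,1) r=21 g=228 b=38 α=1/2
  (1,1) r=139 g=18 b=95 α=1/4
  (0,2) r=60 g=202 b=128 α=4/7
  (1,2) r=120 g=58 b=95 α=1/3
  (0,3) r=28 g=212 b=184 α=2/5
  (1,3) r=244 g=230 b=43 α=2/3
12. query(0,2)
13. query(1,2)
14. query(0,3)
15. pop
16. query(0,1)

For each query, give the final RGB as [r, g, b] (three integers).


at x=0,y=0 over L1,L2:
L1 α=2/3: [284/3, 130/3, 136/3]
L2 α=2/3: [446/9, 940/9, 1078/9]
= [50, 104, 120]

query (1,0) [L1,L2,L3] — begin 0,0,0
+L1 (α=1/4) → [143/4, 35/4, 6]
+L2 (α=1/2) → [555/8, 159/8, 225/2]
+L3 (α=1/2) → [1043/16, 703/16, 571/4]
rounded: [65, 44, 143]

at x=0,y=1 over L1,L2,L4:
L1 α=2/5: [464/5, 90, 40]
L2 α=4/7: [616/5, 1254/7, 752/7]
L4 α=1/5: [3659/25, 5114/35, 3281/35]
= [146, 146, 94]

at x=0,y=2 over L1,L2,L4,L5,L6,L7:
L1 α=4/7: [24/7, 240/7, 296/7]
L2 α=1/5: [684/35, 1163/35, 2507/35]
L4 α=1/4: [2473/35, 2386/35, 11301/140]
L5 α=3/4: [6682/35, 16981/140, 47841/560]
L6 α=0: [6682/35, 16981/140, 47841/560]
L7 α=4/7: [28446/245, 164063/980, 430243/3920]
rounded: [116, 167, 110]

at x=1,y=2 over L1,L2,L4,L5,L6,L7:
L1 α=1/3: [26, 55/3, 16]
L2 α=4/5: [206, 679/15, 72]
L4 α=1/3: [620/3, 3548/45, 127]
L5 α=1/3: [1561/9, 9211/135, 129]
L6 α=2/5: [2977/15, 16051/225, 163]
L7 α=1/3: [7754/45, 45152/675, 421/3]
→ [172, 67, 140]

at x=0,y=3 over L1,L2,L4,L5,L6,L7:
L1 α=3/4: [195/2, 375/2, 495/4]
L2 α=0: [195/2, 375/2, 495/4]
L4 α=1/3: [445/3, 200, 847/6]
L5 α=1/2: [401/3, 138, 1711/12]
L6 α=1/3: [1045/9, 97, 2503/18]
L7 α=2/5: [1213/15, 143, 4711/30]
rounded: [81, 143, 157]

query (0,1) [L1,L2,L4,L5,L6] — begin 0,0,0
+L1 (α=2/5) → [464/5, 90, 40]
+L2 (α=4/7) → [616/5, 1254/7, 752/7]
+L4 (α=1/5) → [3659/25, 5114/35, 3281/35]
+L5 (α=2/7) → [4749/35, 7564/49, 4695/49]
+L6 (α=1/2) → [2532/35, 7898/49, 3891/49]
rounded: [72, 161, 79]


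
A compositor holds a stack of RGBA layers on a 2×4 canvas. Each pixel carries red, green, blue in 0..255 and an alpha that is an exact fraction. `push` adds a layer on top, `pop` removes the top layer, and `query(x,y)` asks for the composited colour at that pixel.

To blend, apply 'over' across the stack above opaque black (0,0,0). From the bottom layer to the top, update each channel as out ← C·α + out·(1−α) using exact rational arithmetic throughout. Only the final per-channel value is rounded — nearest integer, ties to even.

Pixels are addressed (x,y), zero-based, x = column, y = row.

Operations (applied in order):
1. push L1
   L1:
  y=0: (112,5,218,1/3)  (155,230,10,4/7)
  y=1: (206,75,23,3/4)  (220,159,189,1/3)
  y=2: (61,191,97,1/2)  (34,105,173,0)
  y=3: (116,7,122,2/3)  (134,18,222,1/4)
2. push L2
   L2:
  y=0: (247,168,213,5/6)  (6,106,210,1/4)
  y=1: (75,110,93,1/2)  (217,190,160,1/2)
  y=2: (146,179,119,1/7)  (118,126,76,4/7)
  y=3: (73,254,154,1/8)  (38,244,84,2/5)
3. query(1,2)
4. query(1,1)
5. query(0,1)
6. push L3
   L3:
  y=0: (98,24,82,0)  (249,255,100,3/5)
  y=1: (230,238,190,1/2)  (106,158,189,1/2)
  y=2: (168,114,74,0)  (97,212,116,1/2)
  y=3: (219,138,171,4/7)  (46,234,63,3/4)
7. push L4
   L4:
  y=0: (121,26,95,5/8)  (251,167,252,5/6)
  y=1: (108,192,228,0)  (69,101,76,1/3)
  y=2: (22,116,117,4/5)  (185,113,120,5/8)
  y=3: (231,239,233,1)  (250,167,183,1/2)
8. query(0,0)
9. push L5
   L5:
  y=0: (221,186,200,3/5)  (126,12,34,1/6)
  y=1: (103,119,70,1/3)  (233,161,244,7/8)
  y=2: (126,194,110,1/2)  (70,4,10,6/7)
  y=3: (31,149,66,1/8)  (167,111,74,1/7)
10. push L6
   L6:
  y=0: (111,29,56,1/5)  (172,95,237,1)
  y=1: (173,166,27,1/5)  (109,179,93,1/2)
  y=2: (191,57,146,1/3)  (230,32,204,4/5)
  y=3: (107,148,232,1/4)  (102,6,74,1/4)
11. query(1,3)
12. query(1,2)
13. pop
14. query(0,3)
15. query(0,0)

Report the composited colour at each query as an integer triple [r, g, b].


(1,2) stack=L1,L2; from [0,0,0]:
after L1 α=0: [0, 0, 0]
after L2 α=4/7: [472/7, 72, 304/7]
rounded: [67, 72, 43]

at x=1,y=1 over L1,L2:
after L1 α=1/3: [220/3, 53, 63]
after L2 α=1/2: [871/6, 243/2, 223/2]
= [145, 122, 112]

query (0,1) [L1,L2] — begin 0,0,0
after L1 α=3/4: [309/2, 225/4, 69/4]
after L2 α=1/2: [459/4, 665/8, 441/8]
= [115, 83, 55]

query (0,0) [L1,L2,L3,L4] — begin 0,0,0
L1 α=1/3: [112/3, 5/3, 218/3]
L2 α=5/6: [3817/18, 2525/18, 3413/18]
L3 α=0: [3817/18, 2525/18, 3413/18]
L4 α=5/8: [7447/48, 3305/48, 6263/48]
→ [155, 69, 130]

(1,3) stack=L1,L2,L3,L4,L5,L6; from [0,0,0]:
L1 α=1/4: [67/2, 9/2, 111/2]
L2 α=2/5: [353/10, 1003/10, 669/10]
L3 α=3/4: [1733/40, 8023/40, 2559/40]
L4 α=1/2: [11733/80, 14703/80, 9879/80]
L5 α=1/7: [41879/280, 48549/280, 32597/280]
L6 α=1/4: [154197/1120, 147327/1120, 118511/1120]
rounded: [138, 132, 106]

query (1,2) [L1,L2,L3,L4,L5,L6] — begin 0,0,0
+L1 (α=0) → [0, 0, 0]
+L2 (α=4/7) → [472/7, 72, 304/7]
+L3 (α=1/2) → [1151/14, 142, 558/7]
+L4 (α=5/8) → [16403/112, 991/8, 2937/28]
+L5 (α=6/7) → [63443/784, 169/8, 4617/196]
+L6 (α=4/5) → [784723/3920, 1193/40, 164553/980]
= [200, 30, 168]

at x=0,y=3 over L1,L2,L3,L4,L5:
+L1 (α=2/3) → [232/3, 14/3, 244/3]
+L2 (α=1/8) → [1843/24, 215/6, 1085/12]
+L3 (α=4/7) → [8851/56, 1319/14, 3821/28]
+L4 (α=1) → [231, 239, 233]
+L5 (α=1/8) → [206, 911/4, 1697/8]
→ [206, 228, 212]

(0,0) stack=L1,L2,L3,L4,L5; from [0,0,0]:
L1 α=1/3: [112/3, 5/3, 218/3]
L2 α=5/6: [3817/18, 2525/18, 3413/18]
L3 α=0: [3817/18, 2525/18, 3413/18]
L4 α=5/8: [7447/48, 3305/48, 6263/48]
L5 α=3/5: [23359/120, 16697/120, 20663/120]
→ [195, 139, 172]
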